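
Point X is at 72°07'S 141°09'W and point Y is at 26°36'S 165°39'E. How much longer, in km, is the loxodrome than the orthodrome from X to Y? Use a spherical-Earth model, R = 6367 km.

135 km

Great circle: cos σ = sin φ₁ sin φ₂ + cos φ₁ cos φ₂ cos Δλ,  σ = 0.9390 rad → d_gc = 5978.6 km
Rhumb line: Δψ = +1.3674, q = Δφ/Δψ = 0.5809, d_rh = R√(Δφ²+q²Δλ²) = 6113.9 km
Excess = 6113.9 − 5978.6 = 135.3 ≈ 135 km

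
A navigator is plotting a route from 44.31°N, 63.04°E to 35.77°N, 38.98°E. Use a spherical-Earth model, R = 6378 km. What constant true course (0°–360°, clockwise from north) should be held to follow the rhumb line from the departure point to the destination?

Δψ = ln[tan(π/4+φ₂/2)/tan(π/4+φ₁/2)] = -0.1951
Δλ = -0.4199 rad (taken the short way round)
course = atan2(Δλ, Δψ) = 245.08°

245.1°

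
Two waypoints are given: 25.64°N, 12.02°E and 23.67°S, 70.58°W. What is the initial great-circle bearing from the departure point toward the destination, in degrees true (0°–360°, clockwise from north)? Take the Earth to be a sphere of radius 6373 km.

θ = atan2( sin Δλ·cos φ₂ ,  cos φ₁ sin φ₂ − sin φ₁ cos φ₂ cos Δλ )
  = atan2(-0.9082, -0.4130) = 245.55°

245.5°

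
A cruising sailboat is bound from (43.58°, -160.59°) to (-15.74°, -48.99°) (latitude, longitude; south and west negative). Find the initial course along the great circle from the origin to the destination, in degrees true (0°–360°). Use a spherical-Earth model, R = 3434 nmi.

86.9°

N = sin Δλ·cos φ₂ = +0.8949;  D = cos φ₁ sin φ₂ − sin φ₁ cos φ₂ cos Δλ = +0.0477
initial course = atan2(N, D) = 86.95°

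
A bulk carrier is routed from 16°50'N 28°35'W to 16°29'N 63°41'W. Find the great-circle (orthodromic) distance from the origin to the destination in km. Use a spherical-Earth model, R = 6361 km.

cos σ = sin φ₁ sin φ₂ + cos φ₁ cos φ₂ cos Δλ
      = sin(16.83°)sin(16.48°) + cos(16.83°)cos(16.48°)cos(-35.10°) = 0.8331
σ = 33.584° → d = Rσ = 6361·0.58615 = 3728 km

3728 km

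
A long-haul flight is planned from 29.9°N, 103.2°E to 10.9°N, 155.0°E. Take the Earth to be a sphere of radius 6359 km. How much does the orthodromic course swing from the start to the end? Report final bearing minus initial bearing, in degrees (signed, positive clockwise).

At departure: θ₁ = atan2(sin Δλ cos φ₂, cos φ₁ sin φ₂ − sin φ₁ cos φ₂ cos Δλ) = 100.20°
At arrival: θ₂ = atan2(sin Δλ cos φ₁, −cos φ₂ sin φ₁ + sin φ₂ cos φ₁ cos Δλ) = 119.67°
Δθ = θ₂ − θ₁ = +19.5°

+19.5°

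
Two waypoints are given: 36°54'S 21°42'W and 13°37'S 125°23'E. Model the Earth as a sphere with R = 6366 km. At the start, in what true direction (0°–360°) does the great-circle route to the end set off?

142.1°

N = sin Δλ·cos φ₂ = +0.5281;  D = cos φ₁ sin φ₂ − sin φ₁ cos φ₂ cos Δλ = -0.6781
initial course = atan2(N, D) = 142.09°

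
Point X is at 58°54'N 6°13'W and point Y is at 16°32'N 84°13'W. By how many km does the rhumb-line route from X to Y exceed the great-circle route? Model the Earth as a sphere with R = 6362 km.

276 km

Great circle: cos σ = sin φ₁ sin φ₂ + cos φ₁ cos φ₂ cos Δλ,  σ = 1.2168 rad → d_gc = 7741.45 km
Rhumb line: Δψ = -0.9865, q = Δφ/Δψ = 0.7495, d_rh = R√(Δφ²+q²Δλ²) = 8016.99 km
Excess = 8016.99 − 7741.45 = 275.54 ≈ 276 km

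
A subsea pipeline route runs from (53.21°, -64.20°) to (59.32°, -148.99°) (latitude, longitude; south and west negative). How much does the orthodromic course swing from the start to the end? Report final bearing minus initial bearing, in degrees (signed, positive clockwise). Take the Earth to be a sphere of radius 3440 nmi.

-74.5°

Initial bearing θ₁ = atan2(sin Δλ cos φ₂, cos φ₁ sin φ₂ − sin φ₁ cos φ₂ cos Δλ) = 313.25°
Final bearing θ₂ = (initial bearing from the destination back to the start) + 180° = 238.75°
Δθ = θ₂ − θ₁ = -74.5°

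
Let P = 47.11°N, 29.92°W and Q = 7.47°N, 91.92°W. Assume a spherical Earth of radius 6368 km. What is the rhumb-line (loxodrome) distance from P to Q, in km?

Δψ = ln[tan(π/4+φ₂/2)/tan(π/4+φ₁/2)] = -0.8037;  Δφ = -0.6918 rad,  Δλ = -1.0821 rad
q = Δφ/Δψ = 0.8608
d = R·√(Δφ² + q²Δλ²) = 6368·1.16032 = 7389 km

7389 km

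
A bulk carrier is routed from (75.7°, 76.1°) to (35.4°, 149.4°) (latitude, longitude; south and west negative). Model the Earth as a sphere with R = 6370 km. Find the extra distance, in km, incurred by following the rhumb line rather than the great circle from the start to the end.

288 km

Great circle: cos σ = sin φ₁ sin φ₂ + cos φ₁ cos φ₂ cos Δλ,  σ = 0.9031 rad → d_gc = 5752.7 km
Rhumb line: Δψ = -1.4145, q = Δφ/Δψ = 0.4972, d_rh = R√(Δφ²+q²Δλ²) = 6041.1 km
Excess = 6041.1 − 5752.7 = 288.4 ≈ 288 km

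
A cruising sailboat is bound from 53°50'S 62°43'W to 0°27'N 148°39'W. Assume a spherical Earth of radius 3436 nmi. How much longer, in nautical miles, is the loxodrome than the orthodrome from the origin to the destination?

Great circle: cos σ = sin φ₁ sin φ₂ + cos φ₁ cos φ₂ cos Δλ,  σ = 1.5353 rad → d_gc = 5275.22 nmi
Rhumb line: Δψ = +1.1271, q = Δφ/Δψ = 0.8406, d_rh = R√(Δφ²+q²Δλ²) = 5418.71 nmi
Excess = 5418.71 − 5275.22 = 143.49 ≈ 143 nmi

143 nmi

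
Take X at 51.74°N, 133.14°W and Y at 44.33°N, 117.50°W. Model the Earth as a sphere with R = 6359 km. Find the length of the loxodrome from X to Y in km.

1420 km

Δψ = ln[tan(π/4+φ₂/2)/tan(π/4+φ₁/2)] = -0.1939;  Δφ = -0.1293 rad,  Δλ = +0.2730 rad
q = Δφ/Δψ = 0.6671
d = R·√(Δφ² + q²Δλ²) = 6359·0.22334 = 1420 km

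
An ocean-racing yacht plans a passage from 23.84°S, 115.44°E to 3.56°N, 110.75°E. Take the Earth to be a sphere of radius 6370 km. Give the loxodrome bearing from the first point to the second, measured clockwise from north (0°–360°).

Δψ = ln[tan(π/4+φ₂/2)/tan(π/4+φ₁/2)] = +0.4908
Δλ = -0.0819 rad (taken the short way round)
course = atan2(Δλ, Δψ) = 350.53°

350.5°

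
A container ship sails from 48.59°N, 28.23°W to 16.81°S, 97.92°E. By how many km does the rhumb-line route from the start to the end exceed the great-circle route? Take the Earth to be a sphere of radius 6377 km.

518 km

Great circle: cos σ = sin φ₁ sin φ₂ + cos φ₁ cos φ₂ cos Δλ,  σ = 2.2024 rad → d_gc = 14044.5 km
Rhumb line: Δψ = -1.2706, q = Δφ/Δψ = 0.8983, d_rh = R√(Δφ²+q²Δλ²) = 14562.6 km
Excess = 14562.6 − 14044.5 = 518.1 ≈ 518 km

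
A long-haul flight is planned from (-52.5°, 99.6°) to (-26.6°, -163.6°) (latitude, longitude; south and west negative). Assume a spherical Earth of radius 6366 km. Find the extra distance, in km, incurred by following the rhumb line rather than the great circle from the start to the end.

Great circle: cos σ = sin φ₁ sin φ₂ + cos φ₁ cos φ₂ cos Δλ,  σ = 1.2758 rad → d_gc = 8121.4 km
Rhumb line: Δψ = +0.5985, q = Δφ/Δψ = 0.7553, d_rh = R√(Δφ²+q²Δλ²) = 8617.7 km
Excess = 8617.7 − 8121.4 = 496.3 ≈ 496 km

496 km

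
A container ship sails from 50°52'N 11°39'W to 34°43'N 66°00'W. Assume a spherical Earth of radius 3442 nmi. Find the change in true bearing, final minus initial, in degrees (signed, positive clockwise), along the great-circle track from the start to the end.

At departure: θ₁ = atan2(sin Δλ cos φ₂, cos φ₁ sin φ₂ − sin φ₁ cos φ₂ cos Δλ) = 268.96°
At arrival: θ₂ = atan2(sin Δλ cos φ₁, −cos φ₂ sin φ₁ + sin φ₂ cos φ₁ cos Δλ) = 230.15°
Δθ = θ₂ − θ₁ = -38.8°

-38.8°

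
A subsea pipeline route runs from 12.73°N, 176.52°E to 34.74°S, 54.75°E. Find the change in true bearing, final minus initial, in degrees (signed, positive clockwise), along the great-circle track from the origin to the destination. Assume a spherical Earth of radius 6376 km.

At departure: θ₁ = atan2(sin Δλ cos φ₂, cos φ₁ sin φ₂ − sin φ₁ cos φ₂ cos Δλ) = 236.61°
At arrival: θ₂ = atan2(sin Δλ cos φ₁, −cos φ₂ sin φ₁ + sin φ₂ cos φ₁ cos Δλ) = 277.66°
Δθ = θ₂ − θ₁ = +41.1°

+41.1°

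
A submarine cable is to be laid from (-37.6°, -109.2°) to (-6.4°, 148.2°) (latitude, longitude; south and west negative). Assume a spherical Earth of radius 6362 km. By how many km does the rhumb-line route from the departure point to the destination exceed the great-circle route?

Great circle: cos σ = sin φ₁ sin φ₂ + cos φ₁ cos φ₂ cos Δλ,  σ = 1.6747 rad → d_gc = 10654.61 km
Rhumb line: Δψ = +0.5972, q = Δφ/Δψ = 0.9118, d_rh = R√(Δφ²+q²Δλ²) = 10950.12 km
Excess = 10950.12 − 10654.61 = 295.51 ≈ 296 km

296 km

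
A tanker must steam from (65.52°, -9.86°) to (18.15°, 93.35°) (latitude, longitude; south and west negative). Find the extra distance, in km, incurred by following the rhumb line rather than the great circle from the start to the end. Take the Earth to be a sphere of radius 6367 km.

701 km

Great circle: cos σ = sin φ₁ sin φ₂ + cos φ₁ cos φ₂ cos Δλ,  σ = 1.3760 rad → d_gc = 8761.3 km
Rhumb line: Δψ = -1.2059, q = Δφ/Δψ = 0.6856, d_rh = R√(Δφ²+q²Δλ²) = 9462.4 km
Excess = 9462.4 − 8761.3 = 701.1 ≈ 701 km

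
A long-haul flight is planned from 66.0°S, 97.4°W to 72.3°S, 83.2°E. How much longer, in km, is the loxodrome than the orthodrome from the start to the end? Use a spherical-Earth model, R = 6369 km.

2444 km

Great circle: cos σ = sin φ₁ sin φ₂ + cos φ₁ cos φ₂ cos Δλ,  σ = 0.7278 rad → d_gc = 4635.3 km
Rhumb line: Δψ = -0.3113, q = Δφ/Δψ = 0.3533, d_rh = R√(Δφ²+q²Δλ²) = 7079.4 km
Excess = 7079.4 − 4635.3 = 2444.1 ≈ 2444 km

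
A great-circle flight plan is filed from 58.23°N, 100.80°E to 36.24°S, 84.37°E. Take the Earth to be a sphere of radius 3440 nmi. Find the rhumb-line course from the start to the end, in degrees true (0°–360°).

Δψ = ln[tan(π/4+φ₂/2)/tan(π/4+φ₁/2)] = -1.9362
Δλ = -0.2868 rad (taken the short way round)
course = atan2(Δλ, Δψ) = 188.42°

188.4°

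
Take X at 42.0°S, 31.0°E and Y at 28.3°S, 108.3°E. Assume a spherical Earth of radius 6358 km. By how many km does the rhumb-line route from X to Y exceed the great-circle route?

Great circle: cos σ = sin φ₁ sin φ₂ + cos φ₁ cos φ₂ cos Δλ,  σ = 1.0916 rad → d_gc = 6940.3 km
Rhumb line: Δψ = +0.2938, q = Δφ/Δψ = 0.8138, d_rh = R√(Δφ²+q²Δλ²) = 7143.9 km
Excess = 7143.9 − 6940.3 = 203.6 ≈ 204 km

204 km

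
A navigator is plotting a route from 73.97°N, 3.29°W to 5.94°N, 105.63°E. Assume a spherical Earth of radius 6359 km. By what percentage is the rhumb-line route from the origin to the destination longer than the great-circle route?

8.9%

Great circle: σ = 1.5604 rad → d_gc = Rσ = 9922.5 km
Rhumb: Δφ = -1.1873, Δλ = +1.9010, Δψ = -1.8565, q = Δφ/Δψ = 0.6396 → d_rh = R√(Δφ²+q²Δλ²) = 10806.6 km
Excess = (10806.6 − 9922.5) / 9922.5 = 884.1 / 9922.5 = 8.91% ≈ 8.9%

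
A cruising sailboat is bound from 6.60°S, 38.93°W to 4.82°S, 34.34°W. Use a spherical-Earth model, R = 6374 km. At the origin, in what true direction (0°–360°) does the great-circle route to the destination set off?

68.9°

θ = atan2( sin Δλ·cos φ₂ ,  cos φ₁ sin φ₂ − sin φ₁ cos φ₂ cos Δλ )
  = atan2(+0.0797, +0.0307) = 68.95°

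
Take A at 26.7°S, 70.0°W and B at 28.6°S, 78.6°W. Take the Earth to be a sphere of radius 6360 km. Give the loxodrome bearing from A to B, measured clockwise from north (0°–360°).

Δψ = ln[tan(π/4+φ₂/2)/tan(π/4+φ₁/2)] = -0.0374
Δλ = -0.1501 rad (taken the short way round)
course = atan2(Δλ, Δψ) = 255.99°

256.0°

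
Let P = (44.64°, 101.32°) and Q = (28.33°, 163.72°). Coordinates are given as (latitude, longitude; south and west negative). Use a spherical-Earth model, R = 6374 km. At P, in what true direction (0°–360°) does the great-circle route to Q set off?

86.3°

N = sin Δλ·cos φ₂ = +0.7801;  D = cos φ₁ sin φ₂ − sin φ₁ cos φ₂ cos Δλ = +0.0511
initial course = atan2(N, D) = 86.25°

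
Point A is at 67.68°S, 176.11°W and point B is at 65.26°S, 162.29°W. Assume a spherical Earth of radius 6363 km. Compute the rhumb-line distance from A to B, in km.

669 km

Rhumb course C = atan2(Δλ, Δψ) with Δψ = ln[tan(π/4+φ₂/2)/tan(π/4+φ₁/2)] = +0.1059, Δλ = +0.2412 → C = 66.30°
d = R·|Δφ| / |cos C| = 6363·0.04224 / 0.40197 = 669 km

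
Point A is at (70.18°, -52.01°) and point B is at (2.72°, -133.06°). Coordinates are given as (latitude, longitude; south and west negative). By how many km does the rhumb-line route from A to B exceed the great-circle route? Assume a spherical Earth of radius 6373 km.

379 km

Great circle: cos σ = sin φ₁ sin φ₂ + cos φ₁ cos φ₂ cos Δλ,  σ = 1.4733 rad → d_gc = 9389.4 km
Rhumb line: Δψ = -1.6971, q = Δφ/Δψ = 0.6938, d_rh = R√(Δφ²+q²Δλ²) = 9768.3 km
Excess = 9768.3 − 9389.4 = 378.9 ≈ 379 km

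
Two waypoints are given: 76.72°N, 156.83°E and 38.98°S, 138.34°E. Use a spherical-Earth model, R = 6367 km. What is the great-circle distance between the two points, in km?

Haversine: a = sin²(Δφ/2)+cos φ₁ cos φ₂ sin²(Δλ/2) = 0.72144;  σ = 2·atan2(√a,√(1−a))
σ = 116.288° → d = Rσ = 6367·2.02960 = 12922 km

12922 km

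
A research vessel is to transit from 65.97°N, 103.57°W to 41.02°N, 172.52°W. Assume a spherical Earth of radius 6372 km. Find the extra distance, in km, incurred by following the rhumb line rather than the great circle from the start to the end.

212 km

Great circle: cos σ = sin φ₁ sin φ₂ + cos φ₁ cos φ₂ cos Δλ,  σ = 0.7816 rad → d_gc = 4980.3 km
Rhumb line: Δψ = -0.7609, q = Δφ/Δψ = 0.5723, d_rh = R√(Δφ²+q²Δλ²) = 5191.9 km
Excess = 5191.9 − 4980.3 = 211.6 ≈ 212 km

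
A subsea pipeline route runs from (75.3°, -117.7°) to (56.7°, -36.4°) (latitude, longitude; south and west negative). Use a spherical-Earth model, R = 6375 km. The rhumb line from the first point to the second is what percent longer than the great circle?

7.5%

Great circle: σ = 0.5925 rad → d_gc = Rσ = 3777.5 km
Rhumb: Δφ = -0.3246, Δλ = +1.4190, Δψ = -0.8409, q = Δφ/Δψ = 0.3860 → d_rh = R√(Δφ²+q²Δλ²) = 4059.3 km
Excess = (4059.3 − 3777.5) / 3777.5 = 281.8 / 3777.5 = 7.46% ≈ 7.5%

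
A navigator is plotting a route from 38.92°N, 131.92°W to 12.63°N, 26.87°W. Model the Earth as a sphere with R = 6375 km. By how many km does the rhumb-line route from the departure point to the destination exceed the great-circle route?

398 km

Great circle: cos σ = sin φ₁ sin φ₂ + cos φ₁ cos φ₂ cos Δλ,  σ = 1.6306 rad → d_gc = 10395.08 km
Rhumb line: Δψ = -0.5163, q = Δφ/Δψ = 0.8888, d_rh = R√(Δφ²+q²Δλ²) = 10792.63 km
Excess = 10792.63 − 10395.08 = 397.55 ≈ 398 km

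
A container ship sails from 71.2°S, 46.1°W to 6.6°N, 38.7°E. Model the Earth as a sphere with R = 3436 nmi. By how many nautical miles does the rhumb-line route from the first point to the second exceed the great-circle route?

Great circle: cos σ = sin φ₁ sin φ₂ + cos φ₁ cos φ₂ cos Δλ,  σ = 1.6507 rad → d_gc = 5671.7 nmi
Rhumb line: Δψ = +1.9139, q = Δφ/Δψ = 0.7095, d_rh = R√(Δφ²+q²Δλ²) = 5897.9 nmi
Excess = 5897.9 − 5671.7 = 226.2 ≈ 226 nmi

226 nmi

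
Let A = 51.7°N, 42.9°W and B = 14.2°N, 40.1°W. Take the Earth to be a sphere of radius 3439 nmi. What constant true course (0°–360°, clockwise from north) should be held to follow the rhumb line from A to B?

176.5°

Meridional parts: M(φ₁)=+1.0577, M(φ₂)=+0.2504 → ΔM = -0.8073;  Δλ = +0.0489 rad
tan C = Δλ / ΔM = -0.0605 → C = 176.54°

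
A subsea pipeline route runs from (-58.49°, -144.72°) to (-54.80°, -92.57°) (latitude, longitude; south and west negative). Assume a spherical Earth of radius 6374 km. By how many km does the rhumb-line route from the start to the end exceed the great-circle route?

Great circle: cos σ = sin φ₁ sin φ₂ + cos φ₁ cos φ₂ cos Δλ,  σ = 0.4917 rad → d_gc = 3134.3 km
Rhumb line: Δψ = +0.1172, q = Δφ/Δψ = 0.5493, d_rh = R√(Δφ²+q²Δλ²) = 3213.1 km
Excess = 3213.1 − 3134.3 = 78.8 ≈ 79 km

79 km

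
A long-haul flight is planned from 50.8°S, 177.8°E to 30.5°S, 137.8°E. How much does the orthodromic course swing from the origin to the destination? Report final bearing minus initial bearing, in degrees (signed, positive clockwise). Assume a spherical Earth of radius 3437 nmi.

+27.1°

At departure: θ₁ = atan2(sin Δλ cos φ₂, cos φ₁ sin φ₂ − sin φ₁ cos φ₂ cos Δλ) = 289.00°
At arrival: θ₂ = atan2(sin Δλ cos φ₁, −cos φ₂ sin φ₁ + sin φ₂ cos φ₁ cos Δλ) = 316.09°
Δθ = θ₂ − θ₁ = +27.1°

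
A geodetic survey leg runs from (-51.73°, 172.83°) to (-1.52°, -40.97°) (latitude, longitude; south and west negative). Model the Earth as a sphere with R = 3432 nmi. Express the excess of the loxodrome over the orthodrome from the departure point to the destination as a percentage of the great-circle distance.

12.0%

Great circle: σ = 2.0871 rad → d_gc = Rσ = 7163.0 nmi
Rhumb: Δφ = +0.8763, Δλ = +2.5517, Δψ = +1.0320, q = Δφ/Δψ = 0.8492 → d_rh = R√(Δφ²+q²Δλ²) = 8021.5 nmi
Excess = (8021.5 − 7163.0) / 7163.0 = 858.5 / 7163.0 = 11.99% ≈ 12.0%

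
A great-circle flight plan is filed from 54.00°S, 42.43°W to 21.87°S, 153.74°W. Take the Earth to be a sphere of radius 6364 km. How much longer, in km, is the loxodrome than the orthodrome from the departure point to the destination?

772 km

Great circle: cos σ = sin φ₁ sin φ₂ + cos φ₁ cos φ₂ cos Δλ,  σ = 1.4675 rad → d_gc = 9339.1 km
Rhumb line: Δψ = +0.7329, q = Δφ/Δψ = 0.7652, d_rh = R√(Δφ²+q²Δλ²) = 10111.2 km
Excess = 10111.2 − 9339.1 = 772.1 ≈ 772 km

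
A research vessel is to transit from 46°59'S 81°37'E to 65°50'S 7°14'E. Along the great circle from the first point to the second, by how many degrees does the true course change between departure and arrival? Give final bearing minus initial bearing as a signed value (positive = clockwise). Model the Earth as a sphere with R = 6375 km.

+65.3°

Initial bearing θ₁ = atan2(sin Δλ cos φ₂, cos φ₁ sin φ₂ − sin φ₁ cos φ₂ cos Δλ) = 216.04°
Final bearing θ₂ = (initial bearing from the destination back to the start) + 180° = 281.34°
Δθ = θ₂ − θ₁ = +65.3°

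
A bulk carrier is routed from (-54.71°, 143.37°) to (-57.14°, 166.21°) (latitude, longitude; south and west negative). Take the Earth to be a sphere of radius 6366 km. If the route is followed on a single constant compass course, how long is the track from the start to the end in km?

1447 km

Rhumb course C = atan2(Δλ, Δψ) with Δψ = ln[tan(π/4+φ₂/2)/tan(π/4+φ₁/2)] = -0.0757, Δλ = +0.3986 → C = 100.76°
d = R·|Δφ| / |cos C| = 6366·0.04241 / 0.18663 = 1447 km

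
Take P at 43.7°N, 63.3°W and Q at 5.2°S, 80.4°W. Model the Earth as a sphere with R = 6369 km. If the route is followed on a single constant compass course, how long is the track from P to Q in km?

Rhumb course C = atan2(Δλ, Δψ) with Δψ = ln[tan(π/4+φ₂/2)/tan(π/4+φ₁/2)] = -0.9405, Δλ = -0.2985 → C = 197.61°
d = R·|Δφ| / |cos C| = 6369·0.85347 / 0.95316 = 5703 km

5703 km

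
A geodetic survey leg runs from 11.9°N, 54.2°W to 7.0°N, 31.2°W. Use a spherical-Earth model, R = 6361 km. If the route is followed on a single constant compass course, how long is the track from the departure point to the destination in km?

Rhumb course C = atan2(Δλ, Δψ) with Δψ = ln[tan(π/4+φ₂/2)/tan(π/4+φ₁/2)] = -0.0867, Δλ = +0.4014 → C = 102.19°
d = R·|Δφ| / |cos C| = 6361·0.08552 / 0.21117 = 2576 km

2576 km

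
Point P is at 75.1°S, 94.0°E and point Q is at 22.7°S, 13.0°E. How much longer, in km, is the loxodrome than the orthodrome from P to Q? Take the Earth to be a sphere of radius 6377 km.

Great circle: cos σ = sin φ₁ sin φ₂ + cos φ₁ cos φ₂ cos Δλ,  σ = 1.1483 rad → d_gc = 7322.7 km
Rhumb line: Δψ = +1.6274, q = Δφ/Δψ = 0.5620, d_rh = R√(Δφ²+q²Δλ²) = 7725.4 km
Excess = 7725.4 − 7322.7 = 402.7 ≈ 403 km

403 km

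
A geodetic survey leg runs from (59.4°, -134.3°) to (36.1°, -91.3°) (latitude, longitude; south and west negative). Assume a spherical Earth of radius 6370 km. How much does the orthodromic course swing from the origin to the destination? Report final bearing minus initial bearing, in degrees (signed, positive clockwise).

At departure: θ₁ = atan2(sin Δλ cos φ₂, cos φ₁ sin φ₂ − sin φ₁ cos φ₂ cos Δλ) = 110.74°
At arrival: θ₂ = atan2(sin Δλ cos φ₁, −cos φ₂ sin φ₁ + sin φ₂ cos φ₁ cos Δλ) = 143.90°
Δθ = θ₂ − θ₁ = +33.2°

+33.2°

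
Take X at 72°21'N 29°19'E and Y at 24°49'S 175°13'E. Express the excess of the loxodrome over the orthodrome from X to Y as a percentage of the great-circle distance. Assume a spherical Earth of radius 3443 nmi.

Great circle: σ = 2.2496 rad → d_gc = Rσ = 7745.3 nmi
Rhumb: Δφ = -1.6959, Δλ = +2.5464, Δψ = -2.3100, q = Δφ/Δψ = 0.7341 → d_rh = R√(Δφ²+q²Δλ²) = 8690.3 nmi
Excess = (8690.3 − 7745.3) / 7745.3 = 945.0 / 7745.3 = 12.20% ≈ 12.2%

12.2%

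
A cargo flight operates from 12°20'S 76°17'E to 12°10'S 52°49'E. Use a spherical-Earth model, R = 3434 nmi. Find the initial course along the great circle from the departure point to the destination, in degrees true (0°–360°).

N = sin Δλ·cos φ₂ = -0.3893;  D = cos φ₁ sin φ₂ − sin φ₁ cos φ₂ cos Δλ = -0.0144
initial course = atan2(N, D) = 267.89°

267.9°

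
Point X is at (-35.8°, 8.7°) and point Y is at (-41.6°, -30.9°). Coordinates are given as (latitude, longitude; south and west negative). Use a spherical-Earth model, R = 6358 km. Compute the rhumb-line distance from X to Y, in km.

Δψ = ln[tan(π/4+φ₂/2)/tan(π/4+φ₁/2)] = -0.1298;  Δφ = -0.1012 rad,  Δλ = -0.6912 rad
q = Δφ/Δψ = 0.7797
d = R·√(Δφ² + q²Δλ²) = 6358·0.54829 = 3486 km

3486 km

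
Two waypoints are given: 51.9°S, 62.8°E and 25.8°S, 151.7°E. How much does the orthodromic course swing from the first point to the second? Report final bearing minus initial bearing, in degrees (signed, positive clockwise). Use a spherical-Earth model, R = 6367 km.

Initial bearing θ₁ = atan2(sin Δλ cos φ₂, cos φ₁ sin φ₂ − sin φ₁ cos φ₂ cos Δλ) = 105.81°
Final bearing θ₂ = (initial bearing from the destination back to the start) + 180° = 41.26°
Δθ = θ₂ − θ₁ = -64.6°

-64.6°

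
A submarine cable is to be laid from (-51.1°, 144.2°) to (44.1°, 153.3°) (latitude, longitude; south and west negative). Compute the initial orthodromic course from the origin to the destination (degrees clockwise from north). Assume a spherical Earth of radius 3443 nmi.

N = sin Δλ·cos φ₂ = +0.1136;  D = cos φ₁ sin φ₂ − sin φ₁ cos φ₂ cos Δλ = +0.9889
initial course = atan2(N, D) = 6.55°

6.6°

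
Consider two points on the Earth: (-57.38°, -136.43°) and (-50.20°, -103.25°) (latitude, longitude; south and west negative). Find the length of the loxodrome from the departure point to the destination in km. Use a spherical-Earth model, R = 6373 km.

Rhumb course C = atan2(Δλ, Δψ) with Δψ = ln[tan(π/4+φ₂/2)/tan(π/4+φ₁/2)] = +0.2128, Δλ = +0.5791 → C = 69.82°
d = R·|Δφ| / |cos C| = 6373·0.12531 / 0.34490 = 2316 km

2316 km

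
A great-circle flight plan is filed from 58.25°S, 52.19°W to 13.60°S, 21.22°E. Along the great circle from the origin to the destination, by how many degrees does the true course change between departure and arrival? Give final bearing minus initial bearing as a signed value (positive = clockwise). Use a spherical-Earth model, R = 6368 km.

-50.6°

Initial bearing θ₁ = atan2(sin Δλ cos φ₂, cos φ₁ sin φ₂ − sin φ₁ cos φ₂ cos Δλ) = 83.13°
Final bearing θ₂ = (initial bearing from the destination back to the start) + 180° = 32.51°
Δθ = θ₂ − θ₁ = -50.6°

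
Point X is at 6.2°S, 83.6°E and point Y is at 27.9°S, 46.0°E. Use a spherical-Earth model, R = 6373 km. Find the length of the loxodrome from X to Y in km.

4646 km

Rhumb course C = atan2(Δλ, Δψ) with Δψ = ln[tan(π/4+φ₂/2)/tan(π/4+φ₁/2)] = -0.3990, Δλ = -0.6562 → C = 238.70°
d = R·|Δφ| / |cos C| = 6373·0.37874 / 0.51951 = 4646 km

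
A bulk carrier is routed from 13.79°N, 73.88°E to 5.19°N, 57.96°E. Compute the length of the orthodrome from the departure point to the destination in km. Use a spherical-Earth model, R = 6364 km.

Haversine: a = sin²(Δφ/2)+cos φ₁ cos φ₂ sin²(Δλ/2) = 0.02417;  σ = 2·atan2(√a,√(1−a))
σ = 17.888° → d = Rσ = 6364·0.31220 = 1987 km

1987 km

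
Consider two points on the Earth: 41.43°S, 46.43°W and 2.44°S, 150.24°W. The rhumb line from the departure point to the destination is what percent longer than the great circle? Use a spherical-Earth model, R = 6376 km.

2.9%

Great circle: σ = 1.7220 rad → d_gc = Rσ = 10979.5 km
Rhumb: Δφ = +0.6805, Δλ = -1.8118, Δψ = +0.7532, q = Δφ/Δψ = 0.9034 → d_rh = R√(Δφ²+q²Δλ²) = 11302.7 km
Excess = (11302.7 − 10979.5) / 10979.5 = 323.2 / 10979.5 = 2.94% ≈ 2.9%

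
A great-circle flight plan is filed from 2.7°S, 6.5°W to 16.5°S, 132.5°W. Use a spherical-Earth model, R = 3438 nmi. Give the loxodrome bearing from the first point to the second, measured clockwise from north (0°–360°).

Meridional parts: M(φ₁)=-0.0471, M(φ₂)=-0.2920 → ΔM = -0.2449;  Δλ = -2.1991 rad
tan C = Δλ / ΔM = +8.9795 → C = 263.65°

263.6°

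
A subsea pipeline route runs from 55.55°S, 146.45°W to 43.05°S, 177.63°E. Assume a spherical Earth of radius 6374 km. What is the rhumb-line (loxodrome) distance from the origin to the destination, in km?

Δψ = ln[tan(π/4+φ₂/2)/tan(π/4+φ₁/2)] = +0.3371;  Δφ = +0.2182 rad,  Δλ = -0.6269 rad
q = Δφ/Δψ = 0.6473
d = R·√(Δφ² + q²Δλ²) = 6374·0.46072 = 2937 km

2937 km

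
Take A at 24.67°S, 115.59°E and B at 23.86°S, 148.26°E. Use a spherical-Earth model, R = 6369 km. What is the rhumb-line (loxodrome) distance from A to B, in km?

Δψ = ln[tan(π/4+φ₂/2)/tan(π/4+φ₁/2)] = +0.0155;  Δφ = +0.0141 rad,  Δλ = +0.5702 rad
q = Δφ/Δψ = 0.9116
d = R·√(Δφ² + q²Δλ²) = 6369·0.52001 = 3312 km

3312 km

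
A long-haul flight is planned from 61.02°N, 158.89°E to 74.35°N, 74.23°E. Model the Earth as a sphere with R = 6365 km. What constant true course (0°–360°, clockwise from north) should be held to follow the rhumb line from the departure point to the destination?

293.1°

Meridional parts: M(φ₁)=+1.3531, M(φ₂)=+1.9847 → ΔM = +0.6315;  Δλ = -1.4776 rad
tan C = Δλ / ΔM = -2.3397 → C = 293.14°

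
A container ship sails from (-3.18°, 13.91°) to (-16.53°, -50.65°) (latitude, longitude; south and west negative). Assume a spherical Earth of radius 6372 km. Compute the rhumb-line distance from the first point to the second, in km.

Rhumb course C = atan2(Δλ, Δψ) with Δψ = ln[tan(π/4+φ₂/2)/tan(π/4+φ₁/2)] = -0.2371, Δλ = -1.1268 → C = 258.12°
d = R·|Δφ| / |cos C| = 6372·0.23300 / 0.20588 = 7211 km

7211 km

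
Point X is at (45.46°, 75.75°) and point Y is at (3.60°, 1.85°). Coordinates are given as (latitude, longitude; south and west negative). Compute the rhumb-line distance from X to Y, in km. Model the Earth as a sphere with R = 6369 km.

8599 km

Δψ = ln[tan(π/4+φ₂/2)/tan(π/4+φ₁/2)] = -0.8299;  Δφ = -0.7306 rad,  Δλ = -1.2898 rad
q = Δφ/Δψ = 0.8803
d = R·√(Δφ² + q²Δλ²) = 6369·1.35020 = 8599 km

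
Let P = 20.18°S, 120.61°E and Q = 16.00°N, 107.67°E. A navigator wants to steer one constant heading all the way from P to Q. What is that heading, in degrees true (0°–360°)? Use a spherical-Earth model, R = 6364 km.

340.6°

Δψ = ln[tan(π/4+φ₂/2)/tan(π/4+φ₁/2)] = +0.6427
Δλ = -0.2258 rad (taken the short way round)
course = atan2(Δλ, Δψ) = 340.64°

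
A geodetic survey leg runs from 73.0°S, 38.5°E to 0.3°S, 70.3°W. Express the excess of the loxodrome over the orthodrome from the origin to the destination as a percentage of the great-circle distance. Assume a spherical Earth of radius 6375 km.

8.2%

Great circle: σ = 1.6601 rad → d_gc = Rσ = 10583.3 km
Rhumb: Δφ = +1.2689, Δλ = -1.8989, Δψ = +1.8956, q = Δφ/Δψ = 0.6694 → d_rh = R√(Δφ²+q²Δλ²) = 11449.7 km
Excess = (11449.7 − 10583.3) / 10583.3 = 866.4 / 10583.3 = 8.19% ≈ 8.2%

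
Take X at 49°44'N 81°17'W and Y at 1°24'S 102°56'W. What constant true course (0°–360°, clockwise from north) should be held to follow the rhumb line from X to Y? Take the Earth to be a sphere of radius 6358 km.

Meridional parts: M(φ₁)=+1.0035, M(φ₂)=-0.0244 → ΔM = -1.0279;  Δλ = -0.3779 rad
tan C = Δλ / ΔM = +0.3676 → C = 200.18°

200.2°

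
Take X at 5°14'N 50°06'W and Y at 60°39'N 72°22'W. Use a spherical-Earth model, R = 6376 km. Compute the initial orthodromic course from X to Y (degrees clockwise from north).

347.3°

N = sin Δλ·cos φ₂ = -0.1857;  D = cos φ₁ sin φ₂ − sin φ₁ cos φ₂ cos Δλ = +0.8266
initial course = atan2(N, D) = 347.34°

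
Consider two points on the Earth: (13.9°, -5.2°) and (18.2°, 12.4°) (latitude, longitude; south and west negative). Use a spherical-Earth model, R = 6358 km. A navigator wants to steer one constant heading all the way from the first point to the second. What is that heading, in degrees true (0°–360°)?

75.7°

Meridional parts: M(φ₁)=+0.2450, M(φ₂)=+0.3231 → ΔM = +0.0781;  Δλ = +0.3072 rad
tan C = Δλ / ΔM = +3.9324 → C = 75.73°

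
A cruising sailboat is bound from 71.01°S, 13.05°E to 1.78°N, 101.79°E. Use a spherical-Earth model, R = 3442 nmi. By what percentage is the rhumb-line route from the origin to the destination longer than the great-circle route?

Great circle: σ = 1.5930 rad → d_gc = Rσ = 5483.2 nmi
Rhumb: Δφ = +1.2704, Δλ = +1.5488, Δψ = +1.8193, q = Δφ/Δψ = 0.6983 → d_rh = R√(Δφ²+q²Δλ²) = 5742.8 nmi
Excess = (5742.8 − 5483.2) / 5483.2 = 259.6 / 5483.2 = 4.73% ≈ 4.7%

4.7%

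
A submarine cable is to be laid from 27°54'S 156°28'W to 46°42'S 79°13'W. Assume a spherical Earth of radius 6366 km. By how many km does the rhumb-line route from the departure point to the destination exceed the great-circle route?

Great circle: cos σ = sin φ₁ sin φ₂ + cos φ₁ cos φ₂ cos Δλ,  σ = 1.0766 rad → d_gc = 6853.73 km
Rhumb line: Δψ = -0.4166, q = Δφ/Δψ = 0.7877, d_rh = R√(Δφ²+q²Δλ²) = 7076.17 km
Excess = 7076.17 − 6853.73 = 222.44 ≈ 222 km

222 km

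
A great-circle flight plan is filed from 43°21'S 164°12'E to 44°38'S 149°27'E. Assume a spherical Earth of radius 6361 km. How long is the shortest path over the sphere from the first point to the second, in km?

1185 km

cos σ = sin φ₁ sin φ₂ + cos φ₁ cos φ₂ cos Δλ
      = sin(-43.35°)sin(-44.63°) + cos(-43.35°)cos(-44.63°)cos(-14.75°) = 0.9827
σ = 10.674° → d = Rσ = 6361·0.18630 = 1185 km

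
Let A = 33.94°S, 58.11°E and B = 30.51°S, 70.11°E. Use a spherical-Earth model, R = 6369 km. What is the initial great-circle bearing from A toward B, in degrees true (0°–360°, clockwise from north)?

θ = atan2( sin Δλ·cos φ₂ ,  cos φ₁ sin φ₂ − sin φ₁ cos φ₂ cos Δλ )
  = atan2(+0.1791, +0.0493) = 74.61°

74.6°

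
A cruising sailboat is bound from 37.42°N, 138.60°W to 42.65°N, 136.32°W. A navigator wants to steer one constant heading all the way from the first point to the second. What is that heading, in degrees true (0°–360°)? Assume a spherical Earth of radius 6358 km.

Δψ = ln[tan(π/4+φ₂/2)/tan(π/4+φ₁/2)] = +0.1193
Δλ = +0.0398 rad (taken the short way round)
course = atan2(Δλ, Δψ) = 18.44°

18.4°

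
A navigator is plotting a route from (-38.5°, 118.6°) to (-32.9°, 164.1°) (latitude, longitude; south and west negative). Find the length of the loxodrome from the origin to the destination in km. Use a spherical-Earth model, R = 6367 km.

Rhumb course C = atan2(Δλ, Δψ) with Δψ = ln[tan(π/4+φ₂/2)/tan(π/4+φ₁/2)] = +0.1205, Δλ = +0.7941 → C = 81.38°
d = R·|Δφ| / |cos C| = 6367·0.09774 / 0.14996 = 4150 km

4150 km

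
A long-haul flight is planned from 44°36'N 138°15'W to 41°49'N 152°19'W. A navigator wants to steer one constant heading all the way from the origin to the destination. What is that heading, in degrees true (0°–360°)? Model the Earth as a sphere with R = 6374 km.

Δψ = ln[tan(π/4+φ₂/2)/tan(π/4+φ₁/2)] = -0.0667
Δλ = -0.2455 rad (taken the short way round)
course = atan2(Δλ, Δψ) = 254.81°

254.8°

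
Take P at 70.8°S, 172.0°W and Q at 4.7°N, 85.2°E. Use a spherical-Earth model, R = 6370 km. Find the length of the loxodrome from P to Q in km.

11665 km

Rhumb course C = atan2(Δλ, Δψ) with Δψ = ln[tan(π/4+φ₂/2)/tan(π/4+φ₁/2)] = +1.8592, Δλ = -1.7942 → C = 316.02°
d = R·|Δφ| / |cos C| = 6370·1.31772 / 0.71957 = 11665 km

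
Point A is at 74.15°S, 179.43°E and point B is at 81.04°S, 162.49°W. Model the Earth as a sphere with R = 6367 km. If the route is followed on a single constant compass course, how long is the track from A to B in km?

873 km

Rhumb course C = atan2(Δλ, Δψ) with Δψ = ln[tan(π/4+φ₂/2)/tan(π/4+φ₁/2)] = -0.5748, Δλ = +0.3156 → C = 151.23°
d = R·|Δφ| / |cos C| = 6367·0.12025 / 0.87658 = 873 km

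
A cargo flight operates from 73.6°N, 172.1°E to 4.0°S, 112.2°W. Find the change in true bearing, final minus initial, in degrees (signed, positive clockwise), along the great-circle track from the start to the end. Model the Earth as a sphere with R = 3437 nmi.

At departure: θ₁ = atan2(sin Δλ cos φ₂, cos φ₁ sin φ₂ − sin φ₁ cos φ₂ cos Δλ) = 104.84°
At arrival: θ₂ = atan2(sin Δλ cos φ₁, −cos φ₂ sin φ₁ + sin φ₂ cos φ₁ cos Δλ) = 164.12°
Δθ = θ₂ − θ₁ = +59.3°

+59.3°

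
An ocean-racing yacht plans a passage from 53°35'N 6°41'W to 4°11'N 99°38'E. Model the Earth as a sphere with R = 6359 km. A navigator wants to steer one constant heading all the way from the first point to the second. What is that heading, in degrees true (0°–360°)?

119.2°

Meridional parts: M(φ₁)=+1.1119, M(φ₂)=+0.0731 → ΔM = -1.0388;  Δλ = +1.8556 rad
tan C = Δλ / ΔM = -1.7863 → C = 119.24°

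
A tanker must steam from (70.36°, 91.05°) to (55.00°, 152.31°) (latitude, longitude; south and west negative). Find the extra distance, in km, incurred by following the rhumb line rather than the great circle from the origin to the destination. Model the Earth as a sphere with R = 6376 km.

132 km

Great circle: cos σ = sin φ₁ sin φ₂ + cos φ₁ cos φ₂ cos Δλ,  σ = 0.5273 rad → d_gc = 3361.7 km
Rhumb line: Δψ = -0.5997, q = Δφ/Δψ = 0.4470, d_rh = R√(Δφ²+q²Δλ²) = 3494.0 km
Excess = 3494.0 − 3361.7 = 132.3 ≈ 132 km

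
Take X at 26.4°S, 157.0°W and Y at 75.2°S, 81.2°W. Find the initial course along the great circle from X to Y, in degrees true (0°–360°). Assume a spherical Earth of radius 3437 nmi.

163.5°

N = sin Δλ·cos φ₂ = +0.2476;  D = cos φ₁ sin φ₂ − sin φ₁ cos φ₂ cos Δλ = -0.8381
initial course = atan2(N, D) = 163.54°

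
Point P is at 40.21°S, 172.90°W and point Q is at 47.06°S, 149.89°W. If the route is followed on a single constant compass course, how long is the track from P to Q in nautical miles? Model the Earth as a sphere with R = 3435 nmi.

1078 nmi

Δψ = ln[tan(π/4+φ₂/2)/tan(π/4+φ₁/2)] = -0.1655;  Δφ = -0.1196 rad,  Δλ = +0.4016 rad
q = Δφ/Δψ = 0.7225
d = R·√(Δφ² + q²Δλ²) = 3435·0.31383 = 1078 nmi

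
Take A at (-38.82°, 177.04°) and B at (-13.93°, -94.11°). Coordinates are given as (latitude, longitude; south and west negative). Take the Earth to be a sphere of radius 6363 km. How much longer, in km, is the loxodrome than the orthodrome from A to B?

229 km

Great circle: cos σ = sin φ₁ sin φ₂ + cos φ₁ cos φ₂ cos Δλ,  σ = 1.4039 rad → d_gc = 8933.2 km
Rhumb line: Δψ = +0.4907, q = Δφ/Δψ = 0.8853, d_rh = R√(Δφ²+q²Δλ²) = 9162.4 km
Excess = 9162.4 − 8933.2 = 229.2 ≈ 229 km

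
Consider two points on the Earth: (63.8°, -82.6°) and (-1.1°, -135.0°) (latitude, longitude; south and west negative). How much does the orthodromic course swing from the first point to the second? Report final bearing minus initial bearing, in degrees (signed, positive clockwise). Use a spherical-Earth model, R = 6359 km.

At departure: θ₁ = atan2(sin Δλ cos φ₂, cos φ₁ sin φ₂ − sin φ₁ cos φ₂ cos Δλ) = 234.94°
At arrival: θ₂ = atan2(sin Δλ cos φ₁, −cos φ₂ sin φ₁ + sin φ₂ cos φ₁ cos Δλ) = 201.19°
Δθ = θ₂ − θ₁ = -33.8°

-33.8°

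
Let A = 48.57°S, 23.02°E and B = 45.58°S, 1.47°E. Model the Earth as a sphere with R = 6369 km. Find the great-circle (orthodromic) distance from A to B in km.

cos σ = sin φ₁ sin φ₂ + cos φ₁ cos φ₂ cos Δλ
      = sin(-48.57°)sin(-45.58°) + cos(-48.57°)cos(-45.58°)cos(-21.55°) = 0.9663
σ = 14.925° → d = Rσ = 6369·0.26049 = 1659 km

1659 km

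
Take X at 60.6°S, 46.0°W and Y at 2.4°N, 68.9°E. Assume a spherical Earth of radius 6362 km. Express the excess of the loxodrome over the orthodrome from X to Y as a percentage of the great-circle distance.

6.8%

Great circle: σ = 1.8162 rad → d_gc = Rσ = 11554.9 km
Rhumb: Δφ = +1.0996, Δλ = +2.0054, Δψ = +1.3800, q = Δφ/Δψ = 0.7968 → d_rh = R√(Δφ²+q²Δλ²) = 12339.9 km
Excess = (12339.9 − 11554.9) / 11554.9 = 785.0 / 11554.9 = 6.79% ≈ 6.8%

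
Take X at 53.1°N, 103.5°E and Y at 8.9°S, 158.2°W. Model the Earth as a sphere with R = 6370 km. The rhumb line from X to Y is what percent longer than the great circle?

2.9%

Great circle: σ = 1.7817 rad → d_gc = Rσ = 11349.5 km
Rhumb: Δφ = -1.0821, Δλ = +1.7157, Δψ = -1.2537, q = Δφ/Δψ = 0.8631 → d_rh = R√(Δφ²+q²Δλ²) = 11683.0 km
Excess = (11683.0 − 11349.5) / 11349.5 = 333.5 / 11349.5 = 2.94% ≈ 2.9%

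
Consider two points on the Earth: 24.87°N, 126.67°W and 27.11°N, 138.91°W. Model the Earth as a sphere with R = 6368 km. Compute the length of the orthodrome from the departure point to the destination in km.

1247 km

cos σ = sin φ₁ sin φ₂ + cos φ₁ cos φ₂ cos Δλ
      = sin(24.87°)sin(27.11°) + cos(24.87°)cos(27.11°)cos(-12.24°) = 0.9809
σ = 11.223° → d = Rσ = 6368·0.19587 = 1247 km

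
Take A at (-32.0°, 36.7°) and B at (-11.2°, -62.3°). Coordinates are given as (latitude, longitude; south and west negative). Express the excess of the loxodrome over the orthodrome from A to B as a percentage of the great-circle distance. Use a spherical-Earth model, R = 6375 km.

Great circle: σ = 1.5980 rad → d_gc = Rσ = 10187.3 km
Rhumb: Δφ = +0.3630, Δλ = -1.7279, Δψ = +0.3933, q = Δφ/Δψ = 0.9230 → d_rh = R√(Δφ²+q²Δλ²) = 10427.5 km
Excess = (10427.5 − 10187.3) / 10187.3 = 240.2 / 10187.3 = 2.36% ≈ 2.4%

2.4%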